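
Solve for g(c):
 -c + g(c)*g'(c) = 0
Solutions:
 g(c) = -sqrt(C1 + c^2)
 g(c) = sqrt(C1 + c^2)


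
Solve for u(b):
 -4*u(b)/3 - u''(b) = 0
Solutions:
 u(b) = C1*sin(2*sqrt(3)*b/3) + C2*cos(2*sqrt(3)*b/3)


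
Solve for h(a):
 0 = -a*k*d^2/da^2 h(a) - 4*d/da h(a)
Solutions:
 h(a) = C1 + a^(((re(k) - 4)*re(k) + im(k)^2)/(re(k)^2 + im(k)^2))*(C2*sin(4*log(a)*Abs(im(k))/(re(k)^2 + im(k)^2)) + C3*cos(4*log(a)*im(k)/(re(k)^2 + im(k)^2)))


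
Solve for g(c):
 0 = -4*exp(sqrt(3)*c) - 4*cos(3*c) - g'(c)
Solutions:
 g(c) = C1 - 4*sqrt(3)*exp(sqrt(3)*c)/3 - 4*sin(3*c)/3


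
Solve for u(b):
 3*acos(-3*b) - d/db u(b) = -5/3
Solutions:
 u(b) = C1 + 3*b*acos(-3*b) + 5*b/3 + sqrt(1 - 9*b^2)


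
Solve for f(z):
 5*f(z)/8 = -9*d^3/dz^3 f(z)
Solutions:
 f(z) = C3*exp(-15^(1/3)*z/6) + (C1*sin(3^(5/6)*5^(1/3)*z/12) + C2*cos(3^(5/6)*5^(1/3)*z/12))*exp(15^(1/3)*z/12)


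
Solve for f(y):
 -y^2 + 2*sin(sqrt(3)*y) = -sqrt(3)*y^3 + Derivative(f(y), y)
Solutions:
 f(y) = C1 + sqrt(3)*y^4/4 - y^3/3 - 2*sqrt(3)*cos(sqrt(3)*y)/3


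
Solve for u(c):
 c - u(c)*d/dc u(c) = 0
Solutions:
 u(c) = -sqrt(C1 + c^2)
 u(c) = sqrt(C1 + c^2)


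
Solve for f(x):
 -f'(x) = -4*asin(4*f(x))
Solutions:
 Integral(1/asin(4*_y), (_y, f(x))) = C1 + 4*x


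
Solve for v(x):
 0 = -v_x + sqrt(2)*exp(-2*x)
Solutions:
 v(x) = C1 - sqrt(2)*exp(-2*x)/2


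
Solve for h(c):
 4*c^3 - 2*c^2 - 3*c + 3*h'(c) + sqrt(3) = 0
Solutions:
 h(c) = C1 - c^4/3 + 2*c^3/9 + c^2/2 - sqrt(3)*c/3


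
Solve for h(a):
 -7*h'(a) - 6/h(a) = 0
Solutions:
 h(a) = -sqrt(C1 - 84*a)/7
 h(a) = sqrt(C1 - 84*a)/7


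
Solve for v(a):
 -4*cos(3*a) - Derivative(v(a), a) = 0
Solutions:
 v(a) = C1 - 4*sin(3*a)/3


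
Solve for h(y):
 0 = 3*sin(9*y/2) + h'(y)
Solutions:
 h(y) = C1 + 2*cos(9*y/2)/3


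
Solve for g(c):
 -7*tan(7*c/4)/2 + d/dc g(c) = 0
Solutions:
 g(c) = C1 - 2*log(cos(7*c/4))


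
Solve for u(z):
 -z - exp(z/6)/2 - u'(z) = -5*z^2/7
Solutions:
 u(z) = C1 + 5*z^3/21 - z^2/2 - 3*exp(z/6)


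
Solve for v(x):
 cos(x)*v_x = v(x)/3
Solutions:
 v(x) = C1*(sin(x) + 1)^(1/6)/(sin(x) - 1)^(1/6)


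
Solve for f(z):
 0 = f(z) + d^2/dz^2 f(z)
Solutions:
 f(z) = C1*sin(z) + C2*cos(z)


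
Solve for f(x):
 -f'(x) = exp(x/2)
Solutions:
 f(x) = C1 - 2*exp(x/2)


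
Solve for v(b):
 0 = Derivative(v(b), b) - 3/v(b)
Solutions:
 v(b) = -sqrt(C1 + 6*b)
 v(b) = sqrt(C1 + 6*b)


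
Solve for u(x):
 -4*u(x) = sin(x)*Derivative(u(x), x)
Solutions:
 u(x) = C1*(cos(x)^2 + 2*cos(x) + 1)/(cos(x)^2 - 2*cos(x) + 1)


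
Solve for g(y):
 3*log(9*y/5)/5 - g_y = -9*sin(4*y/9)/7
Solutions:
 g(y) = C1 + 3*y*log(y)/5 - 3*y*log(5)/5 - 3*y/5 + 6*y*log(3)/5 - 81*cos(4*y/9)/28


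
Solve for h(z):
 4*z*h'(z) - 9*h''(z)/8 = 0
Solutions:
 h(z) = C1 + C2*erfi(4*z/3)


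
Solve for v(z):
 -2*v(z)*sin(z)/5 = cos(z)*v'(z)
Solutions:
 v(z) = C1*cos(z)^(2/5)


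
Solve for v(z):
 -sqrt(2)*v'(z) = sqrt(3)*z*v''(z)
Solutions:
 v(z) = C1 + C2*z^(1 - sqrt(6)/3)


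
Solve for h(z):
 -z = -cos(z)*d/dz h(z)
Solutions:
 h(z) = C1 + Integral(z/cos(z), z)


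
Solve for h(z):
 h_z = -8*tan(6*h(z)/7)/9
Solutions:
 h(z) = -7*asin(C1*exp(-16*z/21))/6 + 7*pi/6
 h(z) = 7*asin(C1*exp(-16*z/21))/6


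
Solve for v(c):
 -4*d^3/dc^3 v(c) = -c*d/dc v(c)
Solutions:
 v(c) = C1 + Integral(C2*airyai(2^(1/3)*c/2) + C3*airybi(2^(1/3)*c/2), c)


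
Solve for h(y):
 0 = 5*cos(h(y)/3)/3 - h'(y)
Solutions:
 -5*y/3 - 3*log(sin(h(y)/3) - 1)/2 + 3*log(sin(h(y)/3) + 1)/2 = C1


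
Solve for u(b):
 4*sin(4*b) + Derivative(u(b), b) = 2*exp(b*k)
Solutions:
 u(b) = C1 + cos(4*b) + 2*exp(b*k)/k


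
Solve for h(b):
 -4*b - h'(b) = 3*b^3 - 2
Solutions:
 h(b) = C1 - 3*b^4/4 - 2*b^2 + 2*b


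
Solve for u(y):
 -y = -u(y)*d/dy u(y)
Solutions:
 u(y) = -sqrt(C1 + y^2)
 u(y) = sqrt(C1 + y^2)


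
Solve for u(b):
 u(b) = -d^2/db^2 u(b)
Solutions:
 u(b) = C1*sin(b) + C2*cos(b)


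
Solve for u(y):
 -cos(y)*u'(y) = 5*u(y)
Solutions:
 u(y) = C1*sqrt(sin(y) - 1)*(sin(y)^2 - 2*sin(y) + 1)/(sqrt(sin(y) + 1)*(sin(y)^2 + 2*sin(y) + 1))


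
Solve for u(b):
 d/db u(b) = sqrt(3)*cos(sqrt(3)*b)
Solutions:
 u(b) = C1 + sin(sqrt(3)*b)


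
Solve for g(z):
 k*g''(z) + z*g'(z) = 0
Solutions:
 g(z) = C1 + C2*sqrt(k)*erf(sqrt(2)*z*sqrt(1/k)/2)


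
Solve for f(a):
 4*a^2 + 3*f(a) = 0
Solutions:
 f(a) = -4*a^2/3


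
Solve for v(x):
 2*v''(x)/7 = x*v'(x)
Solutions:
 v(x) = C1 + C2*erfi(sqrt(7)*x/2)


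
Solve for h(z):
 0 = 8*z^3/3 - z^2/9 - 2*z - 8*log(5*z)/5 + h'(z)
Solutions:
 h(z) = C1 - 2*z^4/3 + z^3/27 + z^2 + 8*z*log(z)/5 - 8*z/5 + 8*z*log(5)/5


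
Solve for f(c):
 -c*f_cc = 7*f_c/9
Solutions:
 f(c) = C1 + C2*c^(2/9)


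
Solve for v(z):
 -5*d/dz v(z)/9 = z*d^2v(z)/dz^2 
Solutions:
 v(z) = C1 + C2*z^(4/9)


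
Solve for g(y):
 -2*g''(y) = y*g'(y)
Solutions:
 g(y) = C1 + C2*erf(y/2)


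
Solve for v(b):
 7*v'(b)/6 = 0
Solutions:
 v(b) = C1


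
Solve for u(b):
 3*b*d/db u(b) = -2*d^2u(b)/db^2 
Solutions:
 u(b) = C1 + C2*erf(sqrt(3)*b/2)


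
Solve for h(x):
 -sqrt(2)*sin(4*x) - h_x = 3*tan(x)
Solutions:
 h(x) = C1 + 3*log(cos(x)) + sqrt(2)*cos(4*x)/4


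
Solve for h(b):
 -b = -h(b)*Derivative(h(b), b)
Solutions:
 h(b) = -sqrt(C1 + b^2)
 h(b) = sqrt(C1 + b^2)


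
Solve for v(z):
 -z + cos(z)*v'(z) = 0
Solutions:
 v(z) = C1 + Integral(z/cos(z), z)


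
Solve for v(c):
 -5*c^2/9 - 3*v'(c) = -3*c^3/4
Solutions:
 v(c) = C1 + c^4/16 - 5*c^3/81


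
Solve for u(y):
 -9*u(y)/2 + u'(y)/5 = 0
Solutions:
 u(y) = C1*exp(45*y/2)


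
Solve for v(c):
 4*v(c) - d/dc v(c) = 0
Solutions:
 v(c) = C1*exp(4*c)


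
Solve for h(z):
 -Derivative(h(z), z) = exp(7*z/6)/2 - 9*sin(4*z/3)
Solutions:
 h(z) = C1 - 3*exp(7*z/6)/7 - 27*cos(4*z/3)/4


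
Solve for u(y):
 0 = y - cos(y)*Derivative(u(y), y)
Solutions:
 u(y) = C1 + Integral(y/cos(y), y)


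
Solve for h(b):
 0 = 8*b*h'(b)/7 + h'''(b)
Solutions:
 h(b) = C1 + Integral(C2*airyai(-2*7^(2/3)*b/7) + C3*airybi(-2*7^(2/3)*b/7), b)


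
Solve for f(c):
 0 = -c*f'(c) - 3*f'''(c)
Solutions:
 f(c) = C1 + Integral(C2*airyai(-3^(2/3)*c/3) + C3*airybi(-3^(2/3)*c/3), c)


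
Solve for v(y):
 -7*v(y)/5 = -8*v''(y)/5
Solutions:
 v(y) = C1*exp(-sqrt(14)*y/4) + C2*exp(sqrt(14)*y/4)


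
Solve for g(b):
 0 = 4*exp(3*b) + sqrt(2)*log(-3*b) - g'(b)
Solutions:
 g(b) = C1 + sqrt(2)*b*log(-b) + sqrt(2)*b*(-1 + log(3)) + 4*exp(3*b)/3


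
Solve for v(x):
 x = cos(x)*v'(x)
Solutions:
 v(x) = C1 + Integral(x/cos(x), x)


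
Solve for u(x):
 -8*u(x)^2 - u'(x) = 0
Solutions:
 u(x) = 1/(C1 + 8*x)


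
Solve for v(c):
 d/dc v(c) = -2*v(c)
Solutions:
 v(c) = C1*exp(-2*c)


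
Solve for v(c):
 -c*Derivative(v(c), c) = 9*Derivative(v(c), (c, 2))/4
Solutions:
 v(c) = C1 + C2*erf(sqrt(2)*c/3)


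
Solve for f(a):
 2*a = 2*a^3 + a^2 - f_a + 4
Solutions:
 f(a) = C1 + a^4/2 + a^3/3 - a^2 + 4*a


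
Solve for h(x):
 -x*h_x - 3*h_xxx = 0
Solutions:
 h(x) = C1 + Integral(C2*airyai(-3^(2/3)*x/3) + C3*airybi(-3^(2/3)*x/3), x)


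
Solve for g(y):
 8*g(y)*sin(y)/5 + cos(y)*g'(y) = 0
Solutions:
 g(y) = C1*cos(y)^(8/5)


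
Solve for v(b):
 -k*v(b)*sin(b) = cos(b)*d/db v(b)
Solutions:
 v(b) = C1*exp(k*log(cos(b)))


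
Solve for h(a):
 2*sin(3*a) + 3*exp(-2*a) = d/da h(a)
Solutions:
 h(a) = C1 - 2*cos(3*a)/3 - 3*exp(-2*a)/2


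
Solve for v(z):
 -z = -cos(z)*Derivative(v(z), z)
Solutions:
 v(z) = C1 + Integral(z/cos(z), z)


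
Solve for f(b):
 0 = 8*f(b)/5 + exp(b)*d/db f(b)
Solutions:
 f(b) = C1*exp(8*exp(-b)/5)


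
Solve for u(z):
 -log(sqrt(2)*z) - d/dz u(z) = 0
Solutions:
 u(z) = C1 - z*log(z) - z*log(2)/2 + z


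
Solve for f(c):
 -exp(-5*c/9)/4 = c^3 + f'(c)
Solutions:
 f(c) = C1 - c^4/4 + 9*exp(-5*c/9)/20


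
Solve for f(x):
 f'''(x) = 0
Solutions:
 f(x) = C1 + C2*x + C3*x^2


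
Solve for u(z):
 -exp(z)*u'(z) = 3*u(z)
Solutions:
 u(z) = C1*exp(3*exp(-z))


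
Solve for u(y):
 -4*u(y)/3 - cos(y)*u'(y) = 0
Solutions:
 u(y) = C1*(sin(y) - 1)^(2/3)/(sin(y) + 1)^(2/3)


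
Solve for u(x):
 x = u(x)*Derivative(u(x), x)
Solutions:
 u(x) = -sqrt(C1 + x^2)
 u(x) = sqrt(C1 + x^2)


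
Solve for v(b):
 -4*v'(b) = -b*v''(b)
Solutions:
 v(b) = C1 + C2*b^5


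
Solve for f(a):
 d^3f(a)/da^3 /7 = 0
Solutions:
 f(a) = C1 + C2*a + C3*a^2


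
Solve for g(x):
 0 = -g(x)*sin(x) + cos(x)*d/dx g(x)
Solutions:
 g(x) = C1/cos(x)


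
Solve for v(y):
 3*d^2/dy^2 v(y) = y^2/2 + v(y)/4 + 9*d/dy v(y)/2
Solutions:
 v(y) = C1*exp(y*(9 - sqrt(93))/12) + C2*exp(y*(9 + sqrt(93))/12) - 2*y^2 + 72*y - 1344


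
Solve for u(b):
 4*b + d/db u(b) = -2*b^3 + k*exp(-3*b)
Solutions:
 u(b) = C1 - b^4/2 - 2*b^2 - k*exp(-3*b)/3


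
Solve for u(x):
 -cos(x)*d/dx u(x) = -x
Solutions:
 u(x) = C1 + Integral(x/cos(x), x)


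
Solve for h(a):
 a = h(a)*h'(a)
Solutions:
 h(a) = -sqrt(C1 + a^2)
 h(a) = sqrt(C1 + a^2)


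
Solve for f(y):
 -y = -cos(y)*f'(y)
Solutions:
 f(y) = C1 + Integral(y/cos(y), y)


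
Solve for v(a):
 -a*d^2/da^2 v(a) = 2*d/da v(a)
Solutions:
 v(a) = C1 + C2/a


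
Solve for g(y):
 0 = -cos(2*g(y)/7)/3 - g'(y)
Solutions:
 y/3 - 7*log(sin(2*g(y)/7) - 1)/4 + 7*log(sin(2*g(y)/7) + 1)/4 = C1


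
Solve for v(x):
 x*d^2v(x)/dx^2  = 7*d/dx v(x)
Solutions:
 v(x) = C1 + C2*x^8


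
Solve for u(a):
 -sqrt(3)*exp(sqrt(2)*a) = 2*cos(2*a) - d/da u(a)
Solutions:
 u(a) = C1 + sqrt(6)*exp(sqrt(2)*a)/2 + sin(2*a)


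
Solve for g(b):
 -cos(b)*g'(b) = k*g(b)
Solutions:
 g(b) = C1*exp(k*(log(sin(b) - 1) - log(sin(b) + 1))/2)


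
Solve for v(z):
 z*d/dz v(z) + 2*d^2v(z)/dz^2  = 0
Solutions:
 v(z) = C1 + C2*erf(z/2)


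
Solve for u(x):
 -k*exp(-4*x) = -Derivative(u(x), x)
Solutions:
 u(x) = C1 - k*exp(-4*x)/4


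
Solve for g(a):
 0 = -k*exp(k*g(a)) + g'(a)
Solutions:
 g(a) = Piecewise((log(-1/(C1*k + a*k^2))/k, Ne(k, 0)), (nan, True))
 g(a) = Piecewise((C1 + a*k, Eq(k, 0)), (nan, True))


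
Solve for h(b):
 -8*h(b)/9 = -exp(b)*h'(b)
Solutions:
 h(b) = C1*exp(-8*exp(-b)/9)


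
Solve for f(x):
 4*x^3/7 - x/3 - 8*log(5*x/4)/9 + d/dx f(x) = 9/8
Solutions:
 f(x) = C1 - x^4/7 + x^2/6 + 8*x*log(x)/9 - 16*x*log(2)/9 + 17*x/72 + 8*x*log(5)/9


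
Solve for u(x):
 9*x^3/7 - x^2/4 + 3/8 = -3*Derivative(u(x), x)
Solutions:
 u(x) = C1 - 3*x^4/28 + x^3/36 - x/8


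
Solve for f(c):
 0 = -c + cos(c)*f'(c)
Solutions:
 f(c) = C1 + Integral(c/cos(c), c)


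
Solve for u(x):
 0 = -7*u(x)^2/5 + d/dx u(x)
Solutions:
 u(x) = -5/(C1 + 7*x)


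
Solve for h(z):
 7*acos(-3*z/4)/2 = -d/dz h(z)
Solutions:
 h(z) = C1 - 7*z*acos(-3*z/4)/2 - 7*sqrt(16 - 9*z^2)/6


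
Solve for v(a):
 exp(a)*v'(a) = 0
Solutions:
 v(a) = C1


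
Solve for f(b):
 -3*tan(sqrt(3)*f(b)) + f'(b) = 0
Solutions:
 f(b) = sqrt(3)*(pi - asin(C1*exp(3*sqrt(3)*b)))/3
 f(b) = sqrt(3)*asin(C1*exp(3*sqrt(3)*b))/3


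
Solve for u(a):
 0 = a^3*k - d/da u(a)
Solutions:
 u(a) = C1 + a^4*k/4


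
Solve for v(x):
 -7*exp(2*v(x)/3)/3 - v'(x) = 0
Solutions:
 v(x) = 3*log(-sqrt(-1/(C1 - 7*x))) - 3*log(2)/2 + 3*log(3)
 v(x) = 3*log(-1/(C1 - 7*x))/2 - 3*log(2)/2 + 3*log(3)


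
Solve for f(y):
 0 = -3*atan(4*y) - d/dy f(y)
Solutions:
 f(y) = C1 - 3*y*atan(4*y) + 3*log(16*y^2 + 1)/8


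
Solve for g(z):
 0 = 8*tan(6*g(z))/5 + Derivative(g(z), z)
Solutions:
 g(z) = -asin(C1*exp(-48*z/5))/6 + pi/6
 g(z) = asin(C1*exp(-48*z/5))/6


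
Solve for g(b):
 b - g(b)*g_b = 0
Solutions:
 g(b) = -sqrt(C1 + b^2)
 g(b) = sqrt(C1 + b^2)


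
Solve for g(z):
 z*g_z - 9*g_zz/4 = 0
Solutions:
 g(z) = C1 + C2*erfi(sqrt(2)*z/3)


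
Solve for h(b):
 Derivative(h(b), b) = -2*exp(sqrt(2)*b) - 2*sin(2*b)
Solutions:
 h(b) = C1 - sqrt(2)*exp(sqrt(2)*b) + cos(2*b)


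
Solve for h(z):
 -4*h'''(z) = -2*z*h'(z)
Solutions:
 h(z) = C1 + Integral(C2*airyai(2^(2/3)*z/2) + C3*airybi(2^(2/3)*z/2), z)


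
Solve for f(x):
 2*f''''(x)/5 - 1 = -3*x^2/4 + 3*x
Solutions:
 f(x) = C1 + C2*x + C3*x^2 + C4*x^3 - x^6/192 + x^5/16 + 5*x^4/48


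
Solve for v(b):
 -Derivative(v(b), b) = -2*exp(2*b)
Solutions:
 v(b) = C1 + exp(2*b)


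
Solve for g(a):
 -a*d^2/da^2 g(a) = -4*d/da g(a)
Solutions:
 g(a) = C1 + C2*a^5


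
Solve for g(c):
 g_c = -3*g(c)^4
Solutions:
 g(c) = (-3^(2/3) - 3*3^(1/6)*I)*(1/(C1 + 3*c))^(1/3)/6
 g(c) = (-3^(2/3) + 3*3^(1/6)*I)*(1/(C1 + 3*c))^(1/3)/6
 g(c) = (1/(C1 + 9*c))^(1/3)


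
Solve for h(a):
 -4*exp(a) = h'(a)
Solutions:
 h(a) = C1 - 4*exp(a)


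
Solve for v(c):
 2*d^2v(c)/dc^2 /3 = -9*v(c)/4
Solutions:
 v(c) = C1*sin(3*sqrt(6)*c/4) + C2*cos(3*sqrt(6)*c/4)


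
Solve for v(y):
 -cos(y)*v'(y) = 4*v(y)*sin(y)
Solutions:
 v(y) = C1*cos(y)^4


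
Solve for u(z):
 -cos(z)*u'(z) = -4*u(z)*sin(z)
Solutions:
 u(z) = C1/cos(z)^4


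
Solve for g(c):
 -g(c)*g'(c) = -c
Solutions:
 g(c) = -sqrt(C1 + c^2)
 g(c) = sqrt(C1 + c^2)


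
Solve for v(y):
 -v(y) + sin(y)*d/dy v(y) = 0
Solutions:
 v(y) = C1*sqrt(cos(y) - 1)/sqrt(cos(y) + 1)


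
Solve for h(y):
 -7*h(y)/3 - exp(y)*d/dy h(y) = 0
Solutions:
 h(y) = C1*exp(7*exp(-y)/3)


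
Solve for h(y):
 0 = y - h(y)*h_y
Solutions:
 h(y) = -sqrt(C1 + y^2)
 h(y) = sqrt(C1 + y^2)


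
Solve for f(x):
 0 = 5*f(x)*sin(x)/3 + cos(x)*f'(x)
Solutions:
 f(x) = C1*cos(x)^(5/3)


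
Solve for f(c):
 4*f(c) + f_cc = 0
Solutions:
 f(c) = C1*sin(2*c) + C2*cos(2*c)


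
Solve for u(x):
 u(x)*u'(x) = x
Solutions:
 u(x) = -sqrt(C1 + x^2)
 u(x) = sqrt(C1 + x^2)


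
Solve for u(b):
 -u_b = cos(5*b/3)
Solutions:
 u(b) = C1 - 3*sin(5*b/3)/5


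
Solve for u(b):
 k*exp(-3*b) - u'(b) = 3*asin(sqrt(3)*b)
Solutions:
 u(b) = C1 - 3*b*asin(sqrt(3)*b) - k*exp(-3*b)/3 - sqrt(3)*sqrt(1 - 3*b^2)


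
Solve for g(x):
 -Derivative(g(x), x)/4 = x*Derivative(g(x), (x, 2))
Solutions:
 g(x) = C1 + C2*x^(3/4)


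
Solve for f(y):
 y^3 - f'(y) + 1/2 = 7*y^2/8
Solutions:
 f(y) = C1 + y^4/4 - 7*y^3/24 + y/2


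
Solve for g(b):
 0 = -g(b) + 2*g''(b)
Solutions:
 g(b) = C1*exp(-sqrt(2)*b/2) + C2*exp(sqrt(2)*b/2)


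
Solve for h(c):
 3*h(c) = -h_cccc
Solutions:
 h(c) = (C1*sin(sqrt(2)*3^(1/4)*c/2) + C2*cos(sqrt(2)*3^(1/4)*c/2))*exp(-sqrt(2)*3^(1/4)*c/2) + (C3*sin(sqrt(2)*3^(1/4)*c/2) + C4*cos(sqrt(2)*3^(1/4)*c/2))*exp(sqrt(2)*3^(1/4)*c/2)


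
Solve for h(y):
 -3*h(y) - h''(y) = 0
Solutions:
 h(y) = C1*sin(sqrt(3)*y) + C2*cos(sqrt(3)*y)


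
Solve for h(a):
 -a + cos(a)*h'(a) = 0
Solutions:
 h(a) = C1 + Integral(a/cos(a), a)


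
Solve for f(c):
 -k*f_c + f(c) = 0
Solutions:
 f(c) = C1*exp(c/k)


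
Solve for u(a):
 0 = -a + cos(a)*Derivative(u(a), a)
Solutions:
 u(a) = C1 + Integral(a/cos(a), a)


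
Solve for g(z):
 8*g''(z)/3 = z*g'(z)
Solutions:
 g(z) = C1 + C2*erfi(sqrt(3)*z/4)


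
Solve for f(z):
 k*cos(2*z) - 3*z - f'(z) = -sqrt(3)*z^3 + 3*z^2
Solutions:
 f(z) = C1 + k*sin(2*z)/2 + sqrt(3)*z^4/4 - z^3 - 3*z^2/2


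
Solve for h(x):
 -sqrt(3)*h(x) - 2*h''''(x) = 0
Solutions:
 h(x) = (C1*sin(2^(1/4)*3^(1/8)*x/2) + C2*cos(2^(1/4)*3^(1/8)*x/2))*exp(-2^(1/4)*3^(1/8)*x/2) + (C3*sin(2^(1/4)*3^(1/8)*x/2) + C4*cos(2^(1/4)*3^(1/8)*x/2))*exp(2^(1/4)*3^(1/8)*x/2)


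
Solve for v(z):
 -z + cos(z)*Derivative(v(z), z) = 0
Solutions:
 v(z) = C1 + Integral(z/cos(z), z)


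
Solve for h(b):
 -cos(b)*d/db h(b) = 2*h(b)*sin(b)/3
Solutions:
 h(b) = C1*cos(b)^(2/3)


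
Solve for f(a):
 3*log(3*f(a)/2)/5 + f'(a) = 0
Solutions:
 -5*Integral(1/(-log(_y) - log(3) + log(2)), (_y, f(a)))/3 = C1 - a


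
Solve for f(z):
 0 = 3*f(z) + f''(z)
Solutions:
 f(z) = C1*sin(sqrt(3)*z) + C2*cos(sqrt(3)*z)


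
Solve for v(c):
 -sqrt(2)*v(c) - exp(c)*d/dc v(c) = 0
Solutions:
 v(c) = C1*exp(sqrt(2)*exp(-c))


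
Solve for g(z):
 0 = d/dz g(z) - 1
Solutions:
 g(z) = C1 + z


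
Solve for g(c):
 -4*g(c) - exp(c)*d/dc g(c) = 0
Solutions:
 g(c) = C1*exp(4*exp(-c))


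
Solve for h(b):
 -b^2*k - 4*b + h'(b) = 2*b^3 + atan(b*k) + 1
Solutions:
 h(b) = C1 + b^4/2 + b^3*k/3 + 2*b^2 + b + Piecewise((b*atan(b*k) - log(b^2*k^2 + 1)/(2*k), Ne(k, 0)), (0, True))


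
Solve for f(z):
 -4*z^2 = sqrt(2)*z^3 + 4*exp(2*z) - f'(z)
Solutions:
 f(z) = C1 + sqrt(2)*z^4/4 + 4*z^3/3 + 2*exp(2*z)


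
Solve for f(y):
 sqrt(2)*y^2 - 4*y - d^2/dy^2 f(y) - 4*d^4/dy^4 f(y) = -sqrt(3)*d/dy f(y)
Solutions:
 f(y) = C1 + C2*exp(sqrt(3)*y*(-(9 + sqrt(82))^(1/3) + (9 + sqrt(82))^(-1/3))/12)*sin(y*((9 + sqrt(82))^(-1/3) + (9 + sqrt(82))^(1/3))/4) + C3*exp(sqrt(3)*y*(-(9 + sqrt(82))^(1/3) + (9 + sqrt(82))^(-1/3))/12)*cos(y*((9 + sqrt(82))^(-1/3) + (9 + sqrt(82))^(1/3))/4) + C4*exp(-sqrt(3)*y*(-(9 + sqrt(82))^(1/3) + (9 + sqrt(82))^(-1/3))/6) - sqrt(6)*y^3/9 - sqrt(2)*y^2/3 + 2*sqrt(3)*y^2/3 - 2*sqrt(6)*y/9 + 4*y/3


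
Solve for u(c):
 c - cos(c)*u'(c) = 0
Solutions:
 u(c) = C1 + Integral(c/cos(c), c)


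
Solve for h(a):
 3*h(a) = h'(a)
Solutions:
 h(a) = C1*exp(3*a)


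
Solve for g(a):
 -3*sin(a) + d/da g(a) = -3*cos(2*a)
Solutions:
 g(a) = C1 - 3*sin(2*a)/2 - 3*cos(a)


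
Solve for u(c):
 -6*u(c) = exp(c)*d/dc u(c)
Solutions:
 u(c) = C1*exp(6*exp(-c))


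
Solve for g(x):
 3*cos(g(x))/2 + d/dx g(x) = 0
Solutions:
 g(x) = pi - asin((C1 + exp(3*x))/(C1 - exp(3*x)))
 g(x) = asin((C1 + exp(3*x))/(C1 - exp(3*x)))


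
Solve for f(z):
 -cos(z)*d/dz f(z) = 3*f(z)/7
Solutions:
 f(z) = C1*(sin(z) - 1)^(3/14)/(sin(z) + 1)^(3/14)


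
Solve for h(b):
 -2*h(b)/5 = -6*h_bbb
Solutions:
 h(b) = C3*exp(15^(2/3)*b/15) + (C1*sin(3^(1/6)*5^(2/3)*b/10) + C2*cos(3^(1/6)*5^(2/3)*b/10))*exp(-15^(2/3)*b/30)


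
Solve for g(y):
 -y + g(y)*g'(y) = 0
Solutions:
 g(y) = -sqrt(C1 + y^2)
 g(y) = sqrt(C1 + y^2)


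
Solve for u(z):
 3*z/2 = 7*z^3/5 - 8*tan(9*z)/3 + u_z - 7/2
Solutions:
 u(z) = C1 - 7*z^4/20 + 3*z^2/4 + 7*z/2 - 8*log(cos(9*z))/27


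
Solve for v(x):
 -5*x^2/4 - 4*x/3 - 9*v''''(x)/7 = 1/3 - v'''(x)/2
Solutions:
 v(x) = C1 + C2*x + C3*x^2 + C4*exp(7*x/18) + x^5/24 + 163*x^4/252 + 2983*x^3/441


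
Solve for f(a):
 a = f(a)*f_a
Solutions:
 f(a) = -sqrt(C1 + a^2)
 f(a) = sqrt(C1 + a^2)


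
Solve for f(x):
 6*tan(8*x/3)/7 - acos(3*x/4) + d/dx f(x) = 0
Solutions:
 f(x) = C1 + x*acos(3*x/4) - sqrt(16 - 9*x^2)/3 + 9*log(cos(8*x/3))/28


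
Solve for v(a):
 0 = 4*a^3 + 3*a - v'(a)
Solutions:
 v(a) = C1 + a^4 + 3*a^2/2


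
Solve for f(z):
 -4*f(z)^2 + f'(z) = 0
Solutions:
 f(z) = -1/(C1 + 4*z)


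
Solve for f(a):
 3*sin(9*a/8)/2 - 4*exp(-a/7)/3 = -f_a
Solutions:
 f(a) = C1 + 4*cos(9*a/8)/3 - 28*exp(-a/7)/3


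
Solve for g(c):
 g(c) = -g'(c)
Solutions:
 g(c) = C1*exp(-c)


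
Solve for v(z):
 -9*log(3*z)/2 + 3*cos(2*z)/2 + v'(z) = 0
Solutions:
 v(z) = C1 + 9*z*log(z)/2 - 9*z/2 + 9*z*log(3)/2 - 3*sin(2*z)/4


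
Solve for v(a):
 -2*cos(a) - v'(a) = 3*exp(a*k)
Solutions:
 v(a) = C1 - 2*sin(a) - 3*exp(a*k)/k


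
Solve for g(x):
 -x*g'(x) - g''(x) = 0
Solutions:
 g(x) = C1 + C2*erf(sqrt(2)*x/2)


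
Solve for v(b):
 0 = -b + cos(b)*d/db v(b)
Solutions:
 v(b) = C1 + Integral(b/cos(b), b)


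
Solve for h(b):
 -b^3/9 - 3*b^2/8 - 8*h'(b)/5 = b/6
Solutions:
 h(b) = C1 - 5*b^4/288 - 5*b^3/64 - 5*b^2/96


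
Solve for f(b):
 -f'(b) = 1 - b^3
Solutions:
 f(b) = C1 + b^4/4 - b


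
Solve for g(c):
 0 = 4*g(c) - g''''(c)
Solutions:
 g(c) = C1*exp(-sqrt(2)*c) + C2*exp(sqrt(2)*c) + C3*sin(sqrt(2)*c) + C4*cos(sqrt(2)*c)


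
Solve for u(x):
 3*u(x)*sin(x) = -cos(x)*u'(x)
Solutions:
 u(x) = C1*cos(x)^3


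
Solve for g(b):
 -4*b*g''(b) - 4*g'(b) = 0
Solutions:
 g(b) = C1 + C2*log(b)


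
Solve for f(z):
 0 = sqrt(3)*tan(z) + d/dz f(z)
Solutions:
 f(z) = C1 + sqrt(3)*log(cos(z))


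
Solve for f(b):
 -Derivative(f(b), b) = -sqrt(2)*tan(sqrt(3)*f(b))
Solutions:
 f(b) = sqrt(3)*(pi - asin(C1*exp(sqrt(6)*b)))/3
 f(b) = sqrt(3)*asin(C1*exp(sqrt(6)*b))/3


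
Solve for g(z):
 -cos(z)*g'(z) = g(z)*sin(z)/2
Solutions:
 g(z) = C1*sqrt(cos(z))


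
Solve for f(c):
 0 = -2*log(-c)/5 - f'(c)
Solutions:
 f(c) = C1 - 2*c*log(-c)/5 + 2*c/5


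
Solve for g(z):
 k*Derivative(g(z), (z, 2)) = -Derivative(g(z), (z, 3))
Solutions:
 g(z) = C1 + C2*z + C3*exp(-k*z)


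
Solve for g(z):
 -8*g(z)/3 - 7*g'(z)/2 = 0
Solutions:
 g(z) = C1*exp(-16*z/21)


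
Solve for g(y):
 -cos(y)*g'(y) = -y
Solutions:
 g(y) = C1 + Integral(y/cos(y), y)


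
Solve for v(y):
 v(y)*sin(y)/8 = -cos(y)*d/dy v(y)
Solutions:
 v(y) = C1*cos(y)^(1/8)


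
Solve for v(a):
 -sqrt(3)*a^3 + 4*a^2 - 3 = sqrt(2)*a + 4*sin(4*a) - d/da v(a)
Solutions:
 v(a) = C1 + sqrt(3)*a^4/4 - 4*a^3/3 + sqrt(2)*a^2/2 + 3*a - cos(4*a)


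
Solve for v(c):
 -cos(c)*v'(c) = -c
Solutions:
 v(c) = C1 + Integral(c/cos(c), c)


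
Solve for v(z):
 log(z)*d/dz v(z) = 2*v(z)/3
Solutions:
 v(z) = C1*exp(2*li(z)/3)


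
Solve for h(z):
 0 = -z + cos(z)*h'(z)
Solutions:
 h(z) = C1 + Integral(z/cos(z), z)


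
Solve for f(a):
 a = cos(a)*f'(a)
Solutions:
 f(a) = C1 + Integral(a/cos(a), a)


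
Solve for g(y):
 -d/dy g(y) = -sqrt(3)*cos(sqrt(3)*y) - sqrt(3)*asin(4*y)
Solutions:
 g(y) = C1 + sqrt(3)*(y*asin(4*y) + sqrt(1 - 16*y^2)/4) + sin(sqrt(3)*y)


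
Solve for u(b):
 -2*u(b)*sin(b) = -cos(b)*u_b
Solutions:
 u(b) = C1/cos(b)^2


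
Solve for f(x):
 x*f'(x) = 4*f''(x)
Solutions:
 f(x) = C1 + C2*erfi(sqrt(2)*x/4)


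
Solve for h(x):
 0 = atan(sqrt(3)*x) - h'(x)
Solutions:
 h(x) = C1 + x*atan(sqrt(3)*x) - sqrt(3)*log(3*x^2 + 1)/6


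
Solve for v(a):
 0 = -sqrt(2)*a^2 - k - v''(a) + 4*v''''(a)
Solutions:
 v(a) = C1 + C2*a + C3*exp(-a/2) + C4*exp(a/2) - sqrt(2)*a^4/12 + a^2*(-k/2 - 4*sqrt(2))


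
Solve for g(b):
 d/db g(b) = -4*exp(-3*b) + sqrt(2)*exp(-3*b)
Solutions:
 g(b) = C1 - sqrt(2)*exp(-3*b)/3 + 4*exp(-3*b)/3


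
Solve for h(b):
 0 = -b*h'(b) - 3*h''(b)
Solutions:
 h(b) = C1 + C2*erf(sqrt(6)*b/6)


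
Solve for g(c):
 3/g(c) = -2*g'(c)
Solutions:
 g(c) = -sqrt(C1 - 3*c)
 g(c) = sqrt(C1 - 3*c)


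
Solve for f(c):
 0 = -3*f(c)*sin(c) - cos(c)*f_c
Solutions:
 f(c) = C1*cos(c)^3


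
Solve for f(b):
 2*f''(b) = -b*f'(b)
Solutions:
 f(b) = C1 + C2*erf(b/2)


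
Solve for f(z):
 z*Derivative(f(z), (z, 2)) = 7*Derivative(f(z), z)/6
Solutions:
 f(z) = C1 + C2*z^(13/6)


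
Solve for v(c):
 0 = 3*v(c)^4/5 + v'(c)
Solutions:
 v(c) = 5^(1/3)*(1/(C1 + 9*c))^(1/3)
 v(c) = 5^(1/3)*(-3^(2/3) - 3*3^(1/6)*I)*(1/(C1 + 3*c))^(1/3)/6
 v(c) = 5^(1/3)*(-3^(2/3) + 3*3^(1/6)*I)*(1/(C1 + 3*c))^(1/3)/6


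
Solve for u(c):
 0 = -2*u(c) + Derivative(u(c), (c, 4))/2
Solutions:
 u(c) = C1*exp(-sqrt(2)*c) + C2*exp(sqrt(2)*c) + C3*sin(sqrt(2)*c) + C4*cos(sqrt(2)*c)


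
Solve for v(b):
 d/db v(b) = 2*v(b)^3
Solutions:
 v(b) = -sqrt(2)*sqrt(-1/(C1 + 2*b))/2
 v(b) = sqrt(2)*sqrt(-1/(C1 + 2*b))/2


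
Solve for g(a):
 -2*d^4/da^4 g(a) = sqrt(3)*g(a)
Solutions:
 g(a) = (C1*sin(2^(1/4)*3^(1/8)*a/2) + C2*cos(2^(1/4)*3^(1/8)*a/2))*exp(-2^(1/4)*3^(1/8)*a/2) + (C3*sin(2^(1/4)*3^(1/8)*a/2) + C4*cos(2^(1/4)*3^(1/8)*a/2))*exp(2^(1/4)*3^(1/8)*a/2)


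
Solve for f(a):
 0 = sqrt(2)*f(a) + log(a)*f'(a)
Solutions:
 f(a) = C1*exp(-sqrt(2)*li(a))


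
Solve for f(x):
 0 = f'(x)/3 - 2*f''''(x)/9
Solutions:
 f(x) = C1 + C4*exp(2^(2/3)*3^(1/3)*x/2) + (C2*sin(2^(2/3)*3^(5/6)*x/4) + C3*cos(2^(2/3)*3^(5/6)*x/4))*exp(-2^(2/3)*3^(1/3)*x/4)


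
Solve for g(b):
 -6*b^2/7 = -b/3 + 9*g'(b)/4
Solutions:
 g(b) = C1 - 8*b^3/63 + 2*b^2/27


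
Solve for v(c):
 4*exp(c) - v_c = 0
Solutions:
 v(c) = C1 + 4*exp(c)


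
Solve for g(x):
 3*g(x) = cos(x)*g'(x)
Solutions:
 g(x) = C1*(sin(x) + 1)^(3/2)/(sin(x) - 1)^(3/2)


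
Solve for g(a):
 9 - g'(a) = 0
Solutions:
 g(a) = C1 + 9*a


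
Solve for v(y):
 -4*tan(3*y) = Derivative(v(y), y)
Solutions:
 v(y) = C1 + 4*log(cos(3*y))/3


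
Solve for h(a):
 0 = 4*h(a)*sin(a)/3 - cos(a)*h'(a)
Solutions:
 h(a) = C1/cos(a)^(4/3)


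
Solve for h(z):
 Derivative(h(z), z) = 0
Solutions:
 h(z) = C1


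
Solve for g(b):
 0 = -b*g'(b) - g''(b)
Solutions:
 g(b) = C1 + C2*erf(sqrt(2)*b/2)


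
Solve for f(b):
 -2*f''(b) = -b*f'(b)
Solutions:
 f(b) = C1 + C2*erfi(b/2)


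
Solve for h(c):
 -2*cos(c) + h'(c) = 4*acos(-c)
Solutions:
 h(c) = C1 + 4*c*acos(-c) + 4*sqrt(1 - c^2) + 2*sin(c)


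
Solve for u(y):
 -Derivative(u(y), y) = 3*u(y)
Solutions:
 u(y) = C1*exp(-3*y)


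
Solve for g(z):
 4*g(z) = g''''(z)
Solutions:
 g(z) = C1*exp(-sqrt(2)*z) + C2*exp(sqrt(2)*z) + C3*sin(sqrt(2)*z) + C4*cos(sqrt(2)*z)


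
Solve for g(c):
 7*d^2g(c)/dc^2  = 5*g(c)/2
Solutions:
 g(c) = C1*exp(-sqrt(70)*c/14) + C2*exp(sqrt(70)*c/14)


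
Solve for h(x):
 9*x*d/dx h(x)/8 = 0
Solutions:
 h(x) = C1


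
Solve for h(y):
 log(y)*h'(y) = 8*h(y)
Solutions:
 h(y) = C1*exp(8*li(y))


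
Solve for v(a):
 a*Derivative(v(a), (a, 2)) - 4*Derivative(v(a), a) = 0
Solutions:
 v(a) = C1 + C2*a^5


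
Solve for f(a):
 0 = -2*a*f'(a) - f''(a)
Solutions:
 f(a) = C1 + C2*erf(a)


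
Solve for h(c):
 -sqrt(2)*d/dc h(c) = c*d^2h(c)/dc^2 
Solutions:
 h(c) = C1 + C2*c^(1 - sqrt(2))


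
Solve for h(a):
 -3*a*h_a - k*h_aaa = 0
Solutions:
 h(a) = C1 + Integral(C2*airyai(3^(1/3)*a*(-1/k)^(1/3)) + C3*airybi(3^(1/3)*a*(-1/k)^(1/3)), a)


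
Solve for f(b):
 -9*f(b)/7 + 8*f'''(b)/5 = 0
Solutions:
 f(b) = C3*exp(45^(1/3)*7^(2/3)*b/14) + (C1*sin(3*3^(1/6)*5^(1/3)*7^(2/3)*b/28) + C2*cos(3*3^(1/6)*5^(1/3)*7^(2/3)*b/28))*exp(-45^(1/3)*7^(2/3)*b/28)


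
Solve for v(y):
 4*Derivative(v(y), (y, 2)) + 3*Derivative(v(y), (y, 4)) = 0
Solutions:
 v(y) = C1 + C2*y + C3*sin(2*sqrt(3)*y/3) + C4*cos(2*sqrt(3)*y/3)


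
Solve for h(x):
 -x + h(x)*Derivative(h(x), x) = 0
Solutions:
 h(x) = -sqrt(C1 + x^2)
 h(x) = sqrt(C1 + x^2)


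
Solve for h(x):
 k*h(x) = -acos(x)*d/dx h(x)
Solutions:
 h(x) = C1*exp(-k*Integral(1/acos(x), x))


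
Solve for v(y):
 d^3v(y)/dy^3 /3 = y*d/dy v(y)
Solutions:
 v(y) = C1 + Integral(C2*airyai(3^(1/3)*y) + C3*airybi(3^(1/3)*y), y)


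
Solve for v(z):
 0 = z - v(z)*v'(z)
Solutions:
 v(z) = -sqrt(C1 + z^2)
 v(z) = sqrt(C1 + z^2)


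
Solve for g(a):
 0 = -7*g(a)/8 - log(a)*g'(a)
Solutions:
 g(a) = C1*exp(-7*li(a)/8)


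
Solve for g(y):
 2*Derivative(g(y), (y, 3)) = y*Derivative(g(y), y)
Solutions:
 g(y) = C1 + Integral(C2*airyai(2^(2/3)*y/2) + C3*airybi(2^(2/3)*y/2), y)


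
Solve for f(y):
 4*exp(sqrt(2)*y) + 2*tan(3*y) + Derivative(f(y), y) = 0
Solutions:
 f(y) = C1 - 2*sqrt(2)*exp(sqrt(2)*y) + 2*log(cos(3*y))/3


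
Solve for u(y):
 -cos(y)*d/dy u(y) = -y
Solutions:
 u(y) = C1 + Integral(y/cos(y), y)


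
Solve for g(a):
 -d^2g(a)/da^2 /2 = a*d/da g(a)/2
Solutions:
 g(a) = C1 + C2*erf(sqrt(2)*a/2)


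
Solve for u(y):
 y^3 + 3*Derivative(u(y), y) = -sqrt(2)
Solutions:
 u(y) = C1 - y^4/12 - sqrt(2)*y/3


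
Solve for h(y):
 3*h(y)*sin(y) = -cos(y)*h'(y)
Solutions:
 h(y) = C1*cos(y)^3


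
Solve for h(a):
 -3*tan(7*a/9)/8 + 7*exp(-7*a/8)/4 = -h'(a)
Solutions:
 h(a) = C1 + 27*log(tan(7*a/9)^2 + 1)/112 + 2*exp(-7*a/8)


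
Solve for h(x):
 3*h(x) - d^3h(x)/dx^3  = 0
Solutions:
 h(x) = C3*exp(3^(1/3)*x) + (C1*sin(3^(5/6)*x/2) + C2*cos(3^(5/6)*x/2))*exp(-3^(1/3)*x/2)


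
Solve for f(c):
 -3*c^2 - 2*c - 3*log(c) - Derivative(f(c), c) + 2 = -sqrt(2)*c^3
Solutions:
 f(c) = C1 + sqrt(2)*c^4/4 - c^3 - c^2 - 3*c*log(c) + 5*c


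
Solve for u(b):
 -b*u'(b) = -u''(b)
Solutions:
 u(b) = C1 + C2*erfi(sqrt(2)*b/2)


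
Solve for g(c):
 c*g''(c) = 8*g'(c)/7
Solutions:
 g(c) = C1 + C2*c^(15/7)


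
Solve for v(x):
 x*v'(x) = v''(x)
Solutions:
 v(x) = C1 + C2*erfi(sqrt(2)*x/2)


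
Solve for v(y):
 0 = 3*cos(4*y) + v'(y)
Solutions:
 v(y) = C1 - 3*sin(4*y)/4


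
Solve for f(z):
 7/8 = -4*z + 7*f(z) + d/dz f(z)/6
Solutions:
 f(z) = C1*exp(-42*z) + 4*z/7 + 131/1176


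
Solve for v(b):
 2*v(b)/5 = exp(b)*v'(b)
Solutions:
 v(b) = C1*exp(-2*exp(-b)/5)


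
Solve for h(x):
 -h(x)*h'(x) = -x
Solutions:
 h(x) = -sqrt(C1 + x^2)
 h(x) = sqrt(C1 + x^2)


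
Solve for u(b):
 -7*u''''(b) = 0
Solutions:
 u(b) = C1 + C2*b + C3*b^2 + C4*b^3


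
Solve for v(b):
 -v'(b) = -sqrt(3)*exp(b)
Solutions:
 v(b) = C1 + sqrt(3)*exp(b)


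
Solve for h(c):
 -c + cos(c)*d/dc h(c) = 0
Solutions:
 h(c) = C1 + Integral(c/cos(c), c)


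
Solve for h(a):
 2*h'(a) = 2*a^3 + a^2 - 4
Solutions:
 h(a) = C1 + a^4/4 + a^3/6 - 2*a


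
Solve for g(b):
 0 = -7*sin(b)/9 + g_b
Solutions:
 g(b) = C1 - 7*cos(b)/9


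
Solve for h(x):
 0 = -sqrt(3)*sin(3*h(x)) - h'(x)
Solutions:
 h(x) = -acos((-C1 - exp(6*sqrt(3)*x))/(C1 - exp(6*sqrt(3)*x)))/3 + 2*pi/3
 h(x) = acos((-C1 - exp(6*sqrt(3)*x))/(C1 - exp(6*sqrt(3)*x)))/3


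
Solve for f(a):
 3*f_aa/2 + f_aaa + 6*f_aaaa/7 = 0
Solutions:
 f(a) = C1 + C2*a + (C3*sin(sqrt(203)*a/12) + C4*cos(sqrt(203)*a/12))*exp(-7*a/12)


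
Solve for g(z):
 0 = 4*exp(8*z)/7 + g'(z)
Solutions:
 g(z) = C1 - exp(8*z)/14


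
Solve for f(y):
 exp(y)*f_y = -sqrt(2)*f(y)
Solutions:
 f(y) = C1*exp(sqrt(2)*exp(-y))


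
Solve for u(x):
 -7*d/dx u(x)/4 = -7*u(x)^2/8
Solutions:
 u(x) = -2/(C1 + x)


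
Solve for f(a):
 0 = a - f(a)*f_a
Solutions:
 f(a) = -sqrt(C1 + a^2)
 f(a) = sqrt(C1 + a^2)


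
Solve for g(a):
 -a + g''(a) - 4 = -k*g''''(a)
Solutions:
 g(a) = C1 + C2*a + C3*exp(-a*sqrt(-1/k)) + C4*exp(a*sqrt(-1/k)) + a^3/6 + 2*a^2


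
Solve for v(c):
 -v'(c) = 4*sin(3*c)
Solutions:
 v(c) = C1 + 4*cos(3*c)/3


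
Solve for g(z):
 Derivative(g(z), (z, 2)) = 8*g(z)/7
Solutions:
 g(z) = C1*exp(-2*sqrt(14)*z/7) + C2*exp(2*sqrt(14)*z/7)


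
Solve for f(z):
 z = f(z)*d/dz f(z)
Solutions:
 f(z) = -sqrt(C1 + z^2)
 f(z) = sqrt(C1 + z^2)


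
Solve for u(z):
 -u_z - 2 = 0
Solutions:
 u(z) = C1 - 2*z


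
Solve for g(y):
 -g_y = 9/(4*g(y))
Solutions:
 g(y) = -sqrt(C1 - 18*y)/2
 g(y) = sqrt(C1 - 18*y)/2


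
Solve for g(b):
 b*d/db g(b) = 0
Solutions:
 g(b) = C1


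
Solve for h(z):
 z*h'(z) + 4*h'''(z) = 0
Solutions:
 h(z) = C1 + Integral(C2*airyai(-2^(1/3)*z/2) + C3*airybi(-2^(1/3)*z/2), z)


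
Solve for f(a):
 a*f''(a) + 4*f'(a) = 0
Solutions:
 f(a) = C1 + C2/a^3


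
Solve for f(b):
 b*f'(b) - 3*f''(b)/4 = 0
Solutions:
 f(b) = C1 + C2*erfi(sqrt(6)*b/3)


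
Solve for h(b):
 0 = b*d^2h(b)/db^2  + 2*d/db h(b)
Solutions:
 h(b) = C1 + C2/b


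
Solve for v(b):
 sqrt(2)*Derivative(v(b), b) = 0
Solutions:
 v(b) = C1


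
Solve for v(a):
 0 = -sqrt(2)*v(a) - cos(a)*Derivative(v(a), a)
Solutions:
 v(a) = C1*(sin(a) - 1)^(sqrt(2)/2)/(sin(a) + 1)^(sqrt(2)/2)


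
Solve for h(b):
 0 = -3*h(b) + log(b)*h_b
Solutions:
 h(b) = C1*exp(3*li(b))


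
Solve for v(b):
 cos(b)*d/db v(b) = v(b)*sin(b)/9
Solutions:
 v(b) = C1/cos(b)^(1/9)


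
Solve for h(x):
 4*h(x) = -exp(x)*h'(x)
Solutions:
 h(x) = C1*exp(4*exp(-x))


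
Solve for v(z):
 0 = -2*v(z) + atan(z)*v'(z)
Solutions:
 v(z) = C1*exp(2*Integral(1/atan(z), z))


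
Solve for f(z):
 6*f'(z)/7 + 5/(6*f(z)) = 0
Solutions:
 f(z) = -sqrt(C1 - 70*z)/6
 f(z) = sqrt(C1 - 70*z)/6


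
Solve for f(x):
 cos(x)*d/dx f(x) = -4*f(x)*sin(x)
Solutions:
 f(x) = C1*cos(x)^4


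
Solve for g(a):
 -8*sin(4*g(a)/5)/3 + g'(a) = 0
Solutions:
 -8*a/3 + 5*log(cos(4*g(a)/5) - 1)/8 - 5*log(cos(4*g(a)/5) + 1)/8 = C1


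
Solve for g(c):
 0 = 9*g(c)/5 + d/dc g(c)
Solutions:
 g(c) = C1*exp(-9*c/5)


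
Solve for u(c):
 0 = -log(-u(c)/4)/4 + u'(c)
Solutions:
 -4*Integral(1/(log(-_y) - 2*log(2)), (_y, u(c))) = C1 - c


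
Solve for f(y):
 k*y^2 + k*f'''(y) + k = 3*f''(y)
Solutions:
 f(y) = C1 + C2*y + C3*exp(3*y/k) + k^2*y^3/27 + k*y^4/36 + k*y^2*(2*k^2 + 9)/54


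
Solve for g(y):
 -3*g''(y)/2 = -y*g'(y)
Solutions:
 g(y) = C1 + C2*erfi(sqrt(3)*y/3)


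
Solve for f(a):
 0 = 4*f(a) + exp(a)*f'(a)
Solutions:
 f(a) = C1*exp(4*exp(-a))


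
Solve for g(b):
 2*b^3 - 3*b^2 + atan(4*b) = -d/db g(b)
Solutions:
 g(b) = C1 - b^4/2 + b^3 - b*atan(4*b) + log(16*b^2 + 1)/8


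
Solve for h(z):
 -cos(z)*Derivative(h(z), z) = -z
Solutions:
 h(z) = C1 + Integral(z/cos(z), z)


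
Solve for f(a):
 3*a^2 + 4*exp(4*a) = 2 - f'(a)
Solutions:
 f(a) = C1 - a^3 + 2*a - exp(4*a)


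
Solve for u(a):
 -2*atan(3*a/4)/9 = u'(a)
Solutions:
 u(a) = C1 - 2*a*atan(3*a/4)/9 + 4*log(9*a^2 + 16)/27


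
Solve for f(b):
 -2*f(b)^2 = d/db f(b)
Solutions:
 f(b) = 1/(C1 + 2*b)


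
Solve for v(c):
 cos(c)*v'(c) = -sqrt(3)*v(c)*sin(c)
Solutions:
 v(c) = C1*cos(c)^(sqrt(3))


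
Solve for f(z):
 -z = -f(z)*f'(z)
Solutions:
 f(z) = -sqrt(C1 + z^2)
 f(z) = sqrt(C1 + z^2)


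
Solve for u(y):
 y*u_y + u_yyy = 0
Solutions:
 u(y) = C1 + Integral(C2*airyai(-y) + C3*airybi(-y), y)


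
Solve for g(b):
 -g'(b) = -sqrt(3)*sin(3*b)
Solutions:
 g(b) = C1 - sqrt(3)*cos(3*b)/3


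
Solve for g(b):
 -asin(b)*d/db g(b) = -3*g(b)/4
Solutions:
 g(b) = C1*exp(3*Integral(1/asin(b), b)/4)


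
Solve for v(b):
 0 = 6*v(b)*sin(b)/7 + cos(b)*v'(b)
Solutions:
 v(b) = C1*cos(b)^(6/7)


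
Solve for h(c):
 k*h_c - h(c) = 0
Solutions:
 h(c) = C1*exp(c/k)


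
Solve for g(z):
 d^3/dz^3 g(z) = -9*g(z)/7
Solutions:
 g(z) = C3*exp(-21^(2/3)*z/7) + (C1*sin(3*3^(1/6)*7^(2/3)*z/14) + C2*cos(3*3^(1/6)*7^(2/3)*z/14))*exp(21^(2/3)*z/14)


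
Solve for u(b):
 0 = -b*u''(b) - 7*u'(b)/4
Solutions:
 u(b) = C1 + C2/b^(3/4)


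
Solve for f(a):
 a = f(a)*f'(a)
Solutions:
 f(a) = -sqrt(C1 + a^2)
 f(a) = sqrt(C1 + a^2)


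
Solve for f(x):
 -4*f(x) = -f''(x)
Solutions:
 f(x) = C1*exp(-2*x) + C2*exp(2*x)


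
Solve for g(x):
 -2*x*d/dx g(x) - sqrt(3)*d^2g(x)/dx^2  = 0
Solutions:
 g(x) = C1 + C2*erf(3^(3/4)*x/3)


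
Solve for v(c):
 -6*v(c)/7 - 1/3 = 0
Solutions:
 v(c) = -7/18


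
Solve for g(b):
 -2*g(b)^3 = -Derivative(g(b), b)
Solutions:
 g(b) = -sqrt(2)*sqrt(-1/(C1 + 2*b))/2
 g(b) = sqrt(2)*sqrt(-1/(C1 + 2*b))/2


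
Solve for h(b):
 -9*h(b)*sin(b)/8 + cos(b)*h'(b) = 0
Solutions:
 h(b) = C1/cos(b)^(9/8)


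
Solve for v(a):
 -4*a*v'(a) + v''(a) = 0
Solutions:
 v(a) = C1 + C2*erfi(sqrt(2)*a)


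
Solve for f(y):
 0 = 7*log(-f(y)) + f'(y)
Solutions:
 -li(-f(y)) = C1 - 7*y


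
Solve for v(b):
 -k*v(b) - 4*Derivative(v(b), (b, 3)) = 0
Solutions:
 v(b) = C1*exp(2^(1/3)*b*(-k)^(1/3)/2) + C2*exp(2^(1/3)*b*(-k)^(1/3)*(-1 + sqrt(3)*I)/4) + C3*exp(-2^(1/3)*b*(-k)^(1/3)*(1 + sqrt(3)*I)/4)


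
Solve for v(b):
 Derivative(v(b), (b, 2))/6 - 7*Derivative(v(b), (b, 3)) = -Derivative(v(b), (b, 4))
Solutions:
 v(b) = C1 + C2*b + C3*exp(b*(21 - sqrt(435))/6) + C4*exp(b*(sqrt(435) + 21)/6)


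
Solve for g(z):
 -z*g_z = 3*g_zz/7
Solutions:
 g(z) = C1 + C2*erf(sqrt(42)*z/6)


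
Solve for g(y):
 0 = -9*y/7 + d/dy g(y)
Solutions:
 g(y) = C1 + 9*y^2/14


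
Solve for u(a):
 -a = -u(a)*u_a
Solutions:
 u(a) = -sqrt(C1 + a^2)
 u(a) = sqrt(C1 + a^2)


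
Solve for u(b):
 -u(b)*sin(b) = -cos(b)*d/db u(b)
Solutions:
 u(b) = C1/cos(b)


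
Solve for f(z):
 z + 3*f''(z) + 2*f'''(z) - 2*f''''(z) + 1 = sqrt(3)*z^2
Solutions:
 f(z) = C1 + C2*z + C3*exp(z*(1 - sqrt(7))/2) + C4*exp(z*(1 + sqrt(7))/2) + sqrt(3)*z^4/36 + z^3*(-4*sqrt(3) - 3)/54 + z^2*(-3 + 20*sqrt(3))/54


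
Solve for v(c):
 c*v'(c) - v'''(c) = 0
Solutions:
 v(c) = C1 + Integral(C2*airyai(c) + C3*airybi(c), c)


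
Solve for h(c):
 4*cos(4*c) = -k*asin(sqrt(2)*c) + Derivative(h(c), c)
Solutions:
 h(c) = C1 + k*(c*asin(sqrt(2)*c) + sqrt(2)*sqrt(1 - 2*c^2)/2) + sin(4*c)


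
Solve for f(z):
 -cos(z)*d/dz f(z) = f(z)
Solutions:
 f(z) = C1*sqrt(sin(z) - 1)/sqrt(sin(z) + 1)


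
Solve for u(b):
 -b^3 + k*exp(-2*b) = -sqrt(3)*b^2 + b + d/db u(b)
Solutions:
 u(b) = C1 - b^4/4 + sqrt(3)*b^3/3 - b^2/2 - k*exp(-2*b)/2


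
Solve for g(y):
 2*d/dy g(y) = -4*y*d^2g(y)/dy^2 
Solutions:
 g(y) = C1 + C2*sqrt(y)


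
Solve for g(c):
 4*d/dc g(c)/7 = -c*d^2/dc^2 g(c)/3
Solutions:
 g(c) = C1 + C2/c^(5/7)


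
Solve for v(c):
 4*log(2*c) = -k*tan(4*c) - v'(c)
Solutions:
 v(c) = C1 - 4*c*log(c) - 4*c*log(2) + 4*c + k*log(cos(4*c))/4


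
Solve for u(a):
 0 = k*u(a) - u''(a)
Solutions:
 u(a) = C1*exp(-a*sqrt(k)) + C2*exp(a*sqrt(k))


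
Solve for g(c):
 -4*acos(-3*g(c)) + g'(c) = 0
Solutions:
 Integral(1/acos(-3*_y), (_y, g(c))) = C1 + 4*c


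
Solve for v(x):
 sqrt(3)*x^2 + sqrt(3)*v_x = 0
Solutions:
 v(x) = C1 - x^3/3


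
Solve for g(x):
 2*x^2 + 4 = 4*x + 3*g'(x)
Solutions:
 g(x) = C1 + 2*x^3/9 - 2*x^2/3 + 4*x/3


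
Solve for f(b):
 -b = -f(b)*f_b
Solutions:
 f(b) = -sqrt(C1 + b^2)
 f(b) = sqrt(C1 + b^2)


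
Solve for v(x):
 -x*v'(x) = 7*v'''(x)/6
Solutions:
 v(x) = C1 + Integral(C2*airyai(-6^(1/3)*7^(2/3)*x/7) + C3*airybi(-6^(1/3)*7^(2/3)*x/7), x)


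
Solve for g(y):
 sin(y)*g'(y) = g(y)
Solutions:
 g(y) = C1*sqrt(cos(y) - 1)/sqrt(cos(y) + 1)


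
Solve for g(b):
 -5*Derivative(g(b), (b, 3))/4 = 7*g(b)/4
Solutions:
 g(b) = C3*exp(-5^(2/3)*7^(1/3)*b/5) + (C1*sin(sqrt(3)*5^(2/3)*7^(1/3)*b/10) + C2*cos(sqrt(3)*5^(2/3)*7^(1/3)*b/10))*exp(5^(2/3)*7^(1/3)*b/10)


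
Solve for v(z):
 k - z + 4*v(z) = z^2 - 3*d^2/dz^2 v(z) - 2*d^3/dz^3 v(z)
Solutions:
 v(z) = C3*exp(-2*z) - k/4 + z^2/4 + z/4 + (C1*sin(sqrt(15)*z/4) + C2*cos(sqrt(15)*z/4))*exp(z/4) - 3/8


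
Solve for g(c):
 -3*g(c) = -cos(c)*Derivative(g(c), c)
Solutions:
 g(c) = C1*(sin(c) + 1)^(3/2)/(sin(c) - 1)^(3/2)


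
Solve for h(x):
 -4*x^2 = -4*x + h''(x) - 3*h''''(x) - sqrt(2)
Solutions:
 h(x) = C1 + C2*x + C3*exp(-sqrt(3)*x/3) + C4*exp(sqrt(3)*x/3) - x^4/3 + 2*x^3/3 + x^2*(-12 + sqrt(2)/2)


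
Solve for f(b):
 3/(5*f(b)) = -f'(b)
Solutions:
 f(b) = -sqrt(C1 - 30*b)/5
 f(b) = sqrt(C1 - 30*b)/5


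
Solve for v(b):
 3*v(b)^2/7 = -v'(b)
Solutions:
 v(b) = 7/(C1 + 3*b)


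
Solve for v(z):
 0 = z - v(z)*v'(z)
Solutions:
 v(z) = -sqrt(C1 + z^2)
 v(z) = sqrt(C1 + z^2)


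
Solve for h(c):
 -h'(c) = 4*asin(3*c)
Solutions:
 h(c) = C1 - 4*c*asin(3*c) - 4*sqrt(1 - 9*c^2)/3


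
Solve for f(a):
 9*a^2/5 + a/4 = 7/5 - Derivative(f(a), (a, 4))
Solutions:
 f(a) = C1 + C2*a + C3*a^2 + C4*a^3 - a^6/200 - a^5/480 + 7*a^4/120


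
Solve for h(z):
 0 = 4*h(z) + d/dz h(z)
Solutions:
 h(z) = C1*exp(-4*z)


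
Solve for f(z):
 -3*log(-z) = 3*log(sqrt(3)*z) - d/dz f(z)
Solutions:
 f(z) = C1 + 6*z*log(z) + z*(-6 + 3*log(3)/2 + 3*I*pi)


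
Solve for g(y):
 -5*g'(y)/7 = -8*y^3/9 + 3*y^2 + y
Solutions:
 g(y) = C1 + 14*y^4/45 - 7*y^3/5 - 7*y^2/10
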